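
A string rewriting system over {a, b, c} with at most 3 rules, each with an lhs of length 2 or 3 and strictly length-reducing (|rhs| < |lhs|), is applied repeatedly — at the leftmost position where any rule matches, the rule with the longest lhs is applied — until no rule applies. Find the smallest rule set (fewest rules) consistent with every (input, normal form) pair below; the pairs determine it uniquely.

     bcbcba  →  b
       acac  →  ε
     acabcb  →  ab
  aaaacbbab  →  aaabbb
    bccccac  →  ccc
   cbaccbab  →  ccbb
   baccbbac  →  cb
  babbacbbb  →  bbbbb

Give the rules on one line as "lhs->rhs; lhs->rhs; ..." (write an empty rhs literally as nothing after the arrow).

ac->; ba->b; bc->

  | bcbcba => bcba => ba => b
  | acac => ac => ε
  | acabcb => abcb => ab
  | aaaacbbab => aaabbab => aaabbb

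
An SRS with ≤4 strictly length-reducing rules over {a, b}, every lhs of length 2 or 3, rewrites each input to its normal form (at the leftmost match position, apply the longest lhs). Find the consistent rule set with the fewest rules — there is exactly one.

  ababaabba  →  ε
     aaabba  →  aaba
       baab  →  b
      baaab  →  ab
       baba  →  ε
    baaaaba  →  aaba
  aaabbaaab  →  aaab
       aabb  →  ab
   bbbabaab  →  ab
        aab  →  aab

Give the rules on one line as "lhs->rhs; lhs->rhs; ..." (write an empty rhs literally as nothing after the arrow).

abb->b; baa->; bab->bb; bba->

  | ababaabba => abbaabba => baabba => bba => ε
  | aaabba => aaba
  | baab => b
  | baaab => ab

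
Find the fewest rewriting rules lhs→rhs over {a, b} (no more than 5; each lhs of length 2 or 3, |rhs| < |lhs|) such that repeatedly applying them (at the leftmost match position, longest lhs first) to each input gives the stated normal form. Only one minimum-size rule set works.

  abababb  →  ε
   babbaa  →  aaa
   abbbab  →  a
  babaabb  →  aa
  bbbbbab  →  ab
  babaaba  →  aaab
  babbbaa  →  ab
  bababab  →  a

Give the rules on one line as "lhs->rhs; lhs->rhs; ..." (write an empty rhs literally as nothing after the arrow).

  | abababb => abbabb => abb => ε
  | babbaa => bbbaa => aaa
  | abbbab => bab => bb => a
  | babaabb => bbaabb => aaabb => aa

abb->; ba->b; bb->a; bbb->a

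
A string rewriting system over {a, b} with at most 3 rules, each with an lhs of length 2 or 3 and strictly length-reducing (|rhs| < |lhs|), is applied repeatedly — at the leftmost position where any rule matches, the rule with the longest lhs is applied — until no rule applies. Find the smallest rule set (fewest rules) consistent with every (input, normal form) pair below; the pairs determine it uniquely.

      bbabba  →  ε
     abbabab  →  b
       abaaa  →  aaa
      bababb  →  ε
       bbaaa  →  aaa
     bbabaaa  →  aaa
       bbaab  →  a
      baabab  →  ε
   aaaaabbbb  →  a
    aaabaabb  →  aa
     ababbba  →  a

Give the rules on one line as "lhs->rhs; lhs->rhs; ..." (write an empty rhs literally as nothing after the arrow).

  | bbabba => abba => ba => ε
  | abbabab => babab => bab => b
  | abaaa => aaa
  | bababb => babb => bb => ε

ab->; ba->; bb->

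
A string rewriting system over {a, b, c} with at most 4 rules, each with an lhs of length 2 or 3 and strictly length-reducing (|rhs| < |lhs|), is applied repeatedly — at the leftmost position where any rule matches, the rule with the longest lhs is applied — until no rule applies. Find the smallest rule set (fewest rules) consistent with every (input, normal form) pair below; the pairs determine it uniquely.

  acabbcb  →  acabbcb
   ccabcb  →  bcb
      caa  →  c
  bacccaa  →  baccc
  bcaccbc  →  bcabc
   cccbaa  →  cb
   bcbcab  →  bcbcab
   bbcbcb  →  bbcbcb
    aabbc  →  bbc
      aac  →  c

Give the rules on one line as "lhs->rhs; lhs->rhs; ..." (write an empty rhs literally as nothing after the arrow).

aa->; cca->cc; ccb->b

  | acabbcb
  | ccabcb => ccbcb => bcb
  | caa => c
  | bacccaa => baccca => baccc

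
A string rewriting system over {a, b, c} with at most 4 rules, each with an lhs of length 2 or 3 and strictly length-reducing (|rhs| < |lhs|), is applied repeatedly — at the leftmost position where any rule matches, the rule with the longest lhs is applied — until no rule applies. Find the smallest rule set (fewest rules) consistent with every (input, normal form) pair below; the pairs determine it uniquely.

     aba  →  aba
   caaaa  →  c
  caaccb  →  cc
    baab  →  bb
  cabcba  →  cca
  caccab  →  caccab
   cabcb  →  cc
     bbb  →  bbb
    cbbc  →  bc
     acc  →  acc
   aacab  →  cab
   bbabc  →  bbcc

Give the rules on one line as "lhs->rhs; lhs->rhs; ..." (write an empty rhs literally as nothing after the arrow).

aa->; abc->cc; cb->

  | aba
  | caaaa => caa => c
  | caaccb => cccb => cc
  | baab => bb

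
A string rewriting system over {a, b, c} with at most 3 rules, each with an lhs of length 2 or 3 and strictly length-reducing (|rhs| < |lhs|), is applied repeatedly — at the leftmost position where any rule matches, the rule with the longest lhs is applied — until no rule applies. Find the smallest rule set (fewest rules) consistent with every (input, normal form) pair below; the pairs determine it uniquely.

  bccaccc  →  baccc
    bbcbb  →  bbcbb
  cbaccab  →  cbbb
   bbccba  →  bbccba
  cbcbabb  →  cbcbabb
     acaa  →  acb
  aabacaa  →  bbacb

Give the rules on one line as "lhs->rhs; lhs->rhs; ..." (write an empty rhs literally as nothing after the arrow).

aa->b; cca->a

  | bccaccc => baccc
  | bbcbb
  | cbaccab => cbaab => cbbb
  | bbccba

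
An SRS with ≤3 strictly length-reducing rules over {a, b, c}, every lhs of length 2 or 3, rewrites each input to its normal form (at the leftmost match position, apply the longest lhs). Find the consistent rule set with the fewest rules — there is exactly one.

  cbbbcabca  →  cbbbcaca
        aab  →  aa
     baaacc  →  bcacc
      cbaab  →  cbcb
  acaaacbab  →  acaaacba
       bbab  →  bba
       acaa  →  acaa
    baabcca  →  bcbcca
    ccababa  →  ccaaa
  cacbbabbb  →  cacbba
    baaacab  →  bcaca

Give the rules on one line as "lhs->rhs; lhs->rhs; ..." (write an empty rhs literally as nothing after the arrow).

  | cbbbcabca => cbbbcaca
  | aab => aa
  | baaacc => bcacc
  | cbaab => cbcb

ab->a; baa->bc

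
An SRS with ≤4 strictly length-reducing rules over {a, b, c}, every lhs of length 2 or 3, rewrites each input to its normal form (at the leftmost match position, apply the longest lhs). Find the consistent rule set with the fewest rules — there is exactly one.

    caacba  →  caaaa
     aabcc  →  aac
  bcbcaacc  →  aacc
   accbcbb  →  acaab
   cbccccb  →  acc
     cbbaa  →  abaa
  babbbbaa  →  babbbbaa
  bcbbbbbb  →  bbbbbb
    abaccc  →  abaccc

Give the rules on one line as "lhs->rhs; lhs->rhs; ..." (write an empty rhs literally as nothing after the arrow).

  | caacba => caaaa
  | aabcc => aac
  | bcbcaacc => bcaacc => aacc
  | accbcbb => acacbb => acaab

bc->; cb->a; cca->c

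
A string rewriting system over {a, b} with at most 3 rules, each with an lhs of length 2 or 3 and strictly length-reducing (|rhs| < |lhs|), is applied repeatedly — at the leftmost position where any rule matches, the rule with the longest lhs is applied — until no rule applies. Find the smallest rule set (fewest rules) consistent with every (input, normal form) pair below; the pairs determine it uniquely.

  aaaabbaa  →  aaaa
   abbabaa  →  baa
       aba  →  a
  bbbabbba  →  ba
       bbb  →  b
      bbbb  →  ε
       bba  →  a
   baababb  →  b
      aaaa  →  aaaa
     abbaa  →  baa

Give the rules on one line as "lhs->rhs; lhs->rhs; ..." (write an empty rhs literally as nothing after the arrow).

  | aaaabbaa => aaabaa => aaaa
  | abbabaa => babaa => baa
  | aba => a
  | bbbabbba => babbba => bbba => ba

ab->; bb->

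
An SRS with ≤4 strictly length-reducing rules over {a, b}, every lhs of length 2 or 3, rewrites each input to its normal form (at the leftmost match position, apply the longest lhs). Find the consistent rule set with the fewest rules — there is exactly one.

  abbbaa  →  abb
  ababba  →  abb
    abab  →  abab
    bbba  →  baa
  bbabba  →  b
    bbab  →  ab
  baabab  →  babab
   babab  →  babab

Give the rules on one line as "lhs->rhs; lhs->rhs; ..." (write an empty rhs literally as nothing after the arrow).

  | abbbaa => abaaa => abb
  | ababba => abaaa => abb
  | abab
  | bbba => baa

aaa->b; aab->ab; bba->aa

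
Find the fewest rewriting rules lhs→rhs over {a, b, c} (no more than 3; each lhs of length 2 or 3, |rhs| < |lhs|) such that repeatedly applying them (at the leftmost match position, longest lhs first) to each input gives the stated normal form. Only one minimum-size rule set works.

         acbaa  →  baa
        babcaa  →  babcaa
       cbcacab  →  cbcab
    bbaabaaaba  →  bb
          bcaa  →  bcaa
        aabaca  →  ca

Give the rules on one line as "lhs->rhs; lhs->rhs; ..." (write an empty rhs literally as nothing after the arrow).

  | acbaa => baa
  | babcaa
  | cbcacab => cbcab
  | bbaabaaaba => bbacaaba => bbaaba => bbac => bb

aba->c; ac->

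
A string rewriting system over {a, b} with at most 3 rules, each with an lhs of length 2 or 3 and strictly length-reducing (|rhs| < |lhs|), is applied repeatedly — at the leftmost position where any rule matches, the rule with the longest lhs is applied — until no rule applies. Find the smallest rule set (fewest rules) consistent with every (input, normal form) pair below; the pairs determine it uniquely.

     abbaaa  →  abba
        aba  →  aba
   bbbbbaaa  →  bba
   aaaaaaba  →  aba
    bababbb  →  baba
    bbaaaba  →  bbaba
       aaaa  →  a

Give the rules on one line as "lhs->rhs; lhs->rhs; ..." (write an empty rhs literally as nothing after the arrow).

  | abbaaa => abbaa => abba
  | aba
  | bbbbbaaa => bbaaa => bbaa => bba
  | aaaaaaba => aaaaaba => aaaaba => aaaba => aaba => aba

aa->a; bbb->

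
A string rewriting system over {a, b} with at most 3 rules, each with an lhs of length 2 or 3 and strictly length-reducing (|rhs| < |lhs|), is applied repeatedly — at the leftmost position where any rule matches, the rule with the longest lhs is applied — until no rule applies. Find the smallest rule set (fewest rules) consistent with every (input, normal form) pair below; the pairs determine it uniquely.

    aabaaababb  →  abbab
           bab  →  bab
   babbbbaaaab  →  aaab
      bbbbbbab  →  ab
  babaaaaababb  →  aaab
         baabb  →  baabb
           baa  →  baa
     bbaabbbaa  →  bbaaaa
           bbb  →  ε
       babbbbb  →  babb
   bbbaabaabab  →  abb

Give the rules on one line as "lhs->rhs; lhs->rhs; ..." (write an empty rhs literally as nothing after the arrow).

  | aabaaababb => abbaababb => abbabbbb => abbab
  | bab
  | babbbbaaaab => babaaaab => bbbaaab => aaab
  | bbbbbbab => bbbab => ab

aba->bb; bbb->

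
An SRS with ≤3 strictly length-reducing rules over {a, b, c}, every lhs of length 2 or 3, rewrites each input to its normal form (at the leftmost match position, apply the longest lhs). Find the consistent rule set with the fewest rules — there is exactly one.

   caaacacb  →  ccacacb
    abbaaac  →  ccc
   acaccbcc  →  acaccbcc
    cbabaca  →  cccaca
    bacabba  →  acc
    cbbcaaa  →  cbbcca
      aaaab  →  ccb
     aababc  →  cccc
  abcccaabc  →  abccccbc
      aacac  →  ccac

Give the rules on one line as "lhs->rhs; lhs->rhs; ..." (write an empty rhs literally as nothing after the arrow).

aa->c; ba->a; bab->cc

  | caaacacb => ccacacb
  | abbaaac => abaaac => aaaac => caac => ccc
  | acaccbcc
  | cbabaca => cccaca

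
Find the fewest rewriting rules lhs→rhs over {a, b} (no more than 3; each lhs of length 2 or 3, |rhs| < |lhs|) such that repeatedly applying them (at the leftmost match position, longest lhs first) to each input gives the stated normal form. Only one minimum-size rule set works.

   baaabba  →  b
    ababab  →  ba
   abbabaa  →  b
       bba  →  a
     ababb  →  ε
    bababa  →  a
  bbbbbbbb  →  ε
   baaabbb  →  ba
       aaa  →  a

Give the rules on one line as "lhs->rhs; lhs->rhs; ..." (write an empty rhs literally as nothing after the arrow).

aa->; ab->a; bb->

  | baaabba => babba => baba => baa => b
  | ababab => aabab => bab => ba
  | abbabaa => ababaa => aabaa => baa => b
  | bba => a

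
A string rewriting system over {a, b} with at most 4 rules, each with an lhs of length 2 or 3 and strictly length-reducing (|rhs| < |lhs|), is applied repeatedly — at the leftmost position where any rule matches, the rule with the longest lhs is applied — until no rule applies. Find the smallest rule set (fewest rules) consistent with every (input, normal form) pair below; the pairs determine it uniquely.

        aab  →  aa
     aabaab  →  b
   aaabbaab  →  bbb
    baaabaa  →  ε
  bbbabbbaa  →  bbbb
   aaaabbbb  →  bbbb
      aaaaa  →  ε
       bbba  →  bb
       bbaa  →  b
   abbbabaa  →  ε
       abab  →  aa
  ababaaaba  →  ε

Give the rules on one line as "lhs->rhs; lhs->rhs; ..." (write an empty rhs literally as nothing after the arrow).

aaa->b; ab->a; ba->; baa->ba

  | aab => aa
  | aabaab => aaaab => bab => b
  | aaabbaab => bbbaab => bbbab => bbb
  | baaabaa => baabaa => babaa => baa => ba => ε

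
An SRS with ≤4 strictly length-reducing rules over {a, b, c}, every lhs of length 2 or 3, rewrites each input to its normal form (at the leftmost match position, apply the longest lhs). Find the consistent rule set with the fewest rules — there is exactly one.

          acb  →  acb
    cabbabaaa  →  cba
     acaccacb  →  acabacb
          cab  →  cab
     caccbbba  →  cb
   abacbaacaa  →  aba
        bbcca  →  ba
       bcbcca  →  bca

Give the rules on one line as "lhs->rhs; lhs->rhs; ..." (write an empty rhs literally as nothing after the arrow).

  | acb
  | cabbabaaa => caabaaa => cbbaaa => caaa => cba
  | acaccacb => acabacb
  | cab

aa->b; bb->; cc->b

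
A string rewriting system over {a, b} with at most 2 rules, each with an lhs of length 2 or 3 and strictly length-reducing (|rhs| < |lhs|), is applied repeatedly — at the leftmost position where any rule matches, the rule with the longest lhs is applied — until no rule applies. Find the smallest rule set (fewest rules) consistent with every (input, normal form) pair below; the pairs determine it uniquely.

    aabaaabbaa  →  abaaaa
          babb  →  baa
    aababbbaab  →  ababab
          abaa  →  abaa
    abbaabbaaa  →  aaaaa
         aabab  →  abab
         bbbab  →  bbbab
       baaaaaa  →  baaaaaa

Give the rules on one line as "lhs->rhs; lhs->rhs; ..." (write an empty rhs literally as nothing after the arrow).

aab->ab; abb->aa

  | aabaaabbaa => abaaabbaa => abaabbaa => ababbaa => abaaaa
  | babb => baa
  | aababbbaab => ababbbaab => abaabaab => ababaab => ababab
  | abaa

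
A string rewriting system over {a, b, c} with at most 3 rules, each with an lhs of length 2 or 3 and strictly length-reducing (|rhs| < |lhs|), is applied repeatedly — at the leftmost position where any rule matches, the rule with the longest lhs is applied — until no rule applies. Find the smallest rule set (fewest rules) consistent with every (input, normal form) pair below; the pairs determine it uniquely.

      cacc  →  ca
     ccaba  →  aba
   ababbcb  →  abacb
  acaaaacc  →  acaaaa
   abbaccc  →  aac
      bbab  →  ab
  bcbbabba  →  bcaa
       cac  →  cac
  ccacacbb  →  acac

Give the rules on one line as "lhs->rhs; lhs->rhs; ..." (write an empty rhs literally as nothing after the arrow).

  | cacc => ca
  | ccaba => aba
  | ababbcb => abacb
  | acaaaacc => acaaaa

bb->; cc->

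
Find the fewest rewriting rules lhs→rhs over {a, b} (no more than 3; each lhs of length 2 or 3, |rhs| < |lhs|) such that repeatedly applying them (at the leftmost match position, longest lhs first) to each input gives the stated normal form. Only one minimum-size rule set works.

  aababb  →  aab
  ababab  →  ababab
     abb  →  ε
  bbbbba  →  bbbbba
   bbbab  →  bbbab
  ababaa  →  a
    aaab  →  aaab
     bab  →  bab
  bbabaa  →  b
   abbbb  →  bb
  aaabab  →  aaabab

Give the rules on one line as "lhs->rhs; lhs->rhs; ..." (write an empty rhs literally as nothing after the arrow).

abb->; baa->ab

  | aababb => aab
  | ababab
  | abb => ε
  | bbbbba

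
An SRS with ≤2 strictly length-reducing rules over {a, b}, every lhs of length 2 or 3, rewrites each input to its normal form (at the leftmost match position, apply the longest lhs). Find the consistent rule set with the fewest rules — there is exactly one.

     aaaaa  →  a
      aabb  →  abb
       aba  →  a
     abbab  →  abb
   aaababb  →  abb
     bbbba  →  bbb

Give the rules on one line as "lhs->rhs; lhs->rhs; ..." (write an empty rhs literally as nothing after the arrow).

  | aaaaa => aaaa => aaa => aa => a
  | aabb => abb
  | aba => a
  | abbab => abb

aa->a; ba->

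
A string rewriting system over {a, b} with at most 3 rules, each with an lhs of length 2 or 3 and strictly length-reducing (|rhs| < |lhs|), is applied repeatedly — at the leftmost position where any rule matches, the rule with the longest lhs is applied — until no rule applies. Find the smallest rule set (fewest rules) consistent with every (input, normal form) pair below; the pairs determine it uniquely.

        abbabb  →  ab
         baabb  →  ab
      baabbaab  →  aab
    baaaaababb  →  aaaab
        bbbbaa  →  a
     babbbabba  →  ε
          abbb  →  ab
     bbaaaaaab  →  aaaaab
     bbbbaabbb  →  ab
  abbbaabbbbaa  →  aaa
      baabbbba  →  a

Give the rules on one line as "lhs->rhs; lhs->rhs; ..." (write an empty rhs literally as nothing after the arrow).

  | abbabb => ababb => abb => ab
  | baabb => abb => ab
  | baabbaab => abbaab => abaab => aab
  | baaaaababb => aaaababb => aaaabb => aaaab

ba->; bb->b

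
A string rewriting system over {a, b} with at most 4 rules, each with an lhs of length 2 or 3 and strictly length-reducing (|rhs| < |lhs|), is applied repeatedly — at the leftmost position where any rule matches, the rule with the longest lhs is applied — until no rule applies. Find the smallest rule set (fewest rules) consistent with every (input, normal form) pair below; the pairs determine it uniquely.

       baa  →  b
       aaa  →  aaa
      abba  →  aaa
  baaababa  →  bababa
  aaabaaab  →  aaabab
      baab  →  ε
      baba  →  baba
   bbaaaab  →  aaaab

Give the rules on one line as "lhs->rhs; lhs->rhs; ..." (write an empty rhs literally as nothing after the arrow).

  | baa => b
  | aaa
  | abba => aaa
  | baaababa => bababa

abb->aa; baa->b; bb->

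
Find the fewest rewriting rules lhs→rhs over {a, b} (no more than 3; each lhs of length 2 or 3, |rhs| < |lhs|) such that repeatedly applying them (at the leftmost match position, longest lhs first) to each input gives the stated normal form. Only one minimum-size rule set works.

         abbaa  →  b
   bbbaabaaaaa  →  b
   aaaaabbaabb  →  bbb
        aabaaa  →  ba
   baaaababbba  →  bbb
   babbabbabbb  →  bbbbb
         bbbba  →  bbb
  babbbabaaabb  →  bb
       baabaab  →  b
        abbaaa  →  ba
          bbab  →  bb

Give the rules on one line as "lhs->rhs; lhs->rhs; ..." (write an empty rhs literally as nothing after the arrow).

  | abbaa => baa => b
  | bbbaabaaaaa => bbabaaaaa => bbaaaaa => baaaa => baa => b
  | aaaaabbaabb => aaabbaabb => abbaabb => baabb => bbb
  | aabaaa => baaa => ba

aa->; ab->; bba->b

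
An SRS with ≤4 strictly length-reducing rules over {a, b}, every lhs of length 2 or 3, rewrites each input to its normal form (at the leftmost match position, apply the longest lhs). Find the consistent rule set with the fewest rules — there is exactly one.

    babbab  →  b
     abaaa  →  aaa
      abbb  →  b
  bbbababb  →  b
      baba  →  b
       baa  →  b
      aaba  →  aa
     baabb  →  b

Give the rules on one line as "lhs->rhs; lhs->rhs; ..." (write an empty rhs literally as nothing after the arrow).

  | babbab => bbbab => bbab => bab => bb => b
  | abaaa => aaa
  | abbb => bb => b
  | bbbababb => bbababb => bababb => bbabb => babb => bbb => bb => b

ab->; ba->b; bb->b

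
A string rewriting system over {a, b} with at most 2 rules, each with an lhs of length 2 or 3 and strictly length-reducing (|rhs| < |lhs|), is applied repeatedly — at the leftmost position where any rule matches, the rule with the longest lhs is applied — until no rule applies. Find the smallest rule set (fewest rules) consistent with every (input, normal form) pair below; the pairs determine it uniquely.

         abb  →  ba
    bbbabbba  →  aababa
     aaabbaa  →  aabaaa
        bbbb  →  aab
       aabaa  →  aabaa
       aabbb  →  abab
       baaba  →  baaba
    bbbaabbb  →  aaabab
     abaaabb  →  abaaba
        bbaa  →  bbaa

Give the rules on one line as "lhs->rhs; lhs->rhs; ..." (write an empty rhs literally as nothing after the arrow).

abb->ba; bbb->aa

  | abb => ba
  | bbbabbba => aaabbba => aababa
  | aaabbaa => aabaaa
  | bbbb => aab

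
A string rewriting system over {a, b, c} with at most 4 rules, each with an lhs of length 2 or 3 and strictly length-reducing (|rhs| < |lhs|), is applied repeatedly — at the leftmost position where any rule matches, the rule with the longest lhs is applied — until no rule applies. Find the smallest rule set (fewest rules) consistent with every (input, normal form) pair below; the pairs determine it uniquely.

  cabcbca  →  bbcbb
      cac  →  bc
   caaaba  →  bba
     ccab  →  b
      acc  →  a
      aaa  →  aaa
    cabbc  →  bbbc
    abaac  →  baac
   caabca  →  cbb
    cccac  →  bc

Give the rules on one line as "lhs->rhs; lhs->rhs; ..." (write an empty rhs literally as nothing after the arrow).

  | cabcbca => bbcbca => bbcbb
  | cac => bc
  | caaaba => caba => bba
  | ccab => ab => b

ab->b; ca->b; caa->c; cc->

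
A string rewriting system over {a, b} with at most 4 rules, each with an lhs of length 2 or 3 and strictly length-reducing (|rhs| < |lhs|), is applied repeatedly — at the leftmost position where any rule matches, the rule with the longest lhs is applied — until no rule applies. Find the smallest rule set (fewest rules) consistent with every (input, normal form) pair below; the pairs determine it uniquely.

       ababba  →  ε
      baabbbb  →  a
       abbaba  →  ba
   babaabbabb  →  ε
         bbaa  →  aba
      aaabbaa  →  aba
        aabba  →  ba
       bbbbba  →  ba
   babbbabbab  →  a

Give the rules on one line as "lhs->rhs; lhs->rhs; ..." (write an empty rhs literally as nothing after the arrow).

  | ababba => abaab => aab => bb => ε
  | baabbbb => abbbb => abb => a
  | abbaba => aabba => bbba => ba
  | babaabbabb => baabbabb => abbabb => aabbb => bbbb => bb => ε

aa->b; baa->a; bb->; bba->ab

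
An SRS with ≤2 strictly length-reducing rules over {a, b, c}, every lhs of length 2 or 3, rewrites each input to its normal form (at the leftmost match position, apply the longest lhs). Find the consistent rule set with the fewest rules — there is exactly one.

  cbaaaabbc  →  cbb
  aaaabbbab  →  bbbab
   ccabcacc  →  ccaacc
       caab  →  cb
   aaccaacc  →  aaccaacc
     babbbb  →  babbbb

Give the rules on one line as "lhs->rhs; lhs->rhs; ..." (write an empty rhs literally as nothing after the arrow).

aab->b; bc->

  | cbaaaabbc => cbaabbc => cbbbc => cbb
  | aaaabbbab => aabbbab => bbbab
  | ccabcacc => ccaacc
  | caab => cb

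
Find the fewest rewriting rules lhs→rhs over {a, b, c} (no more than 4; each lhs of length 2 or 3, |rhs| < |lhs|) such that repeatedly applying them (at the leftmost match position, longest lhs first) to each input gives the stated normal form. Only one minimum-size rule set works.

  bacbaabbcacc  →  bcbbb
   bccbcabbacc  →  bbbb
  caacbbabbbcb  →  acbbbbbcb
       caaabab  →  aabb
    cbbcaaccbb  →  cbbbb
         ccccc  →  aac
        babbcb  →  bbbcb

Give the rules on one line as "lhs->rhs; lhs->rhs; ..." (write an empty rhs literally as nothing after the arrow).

ba->b; ca->; cc->a

  | bacbaabbcacc => bcbaabbcacc => bcbabbcacc => bcbbbcacc => bcbbbcc => bcbbba => bcbbb
  | bccbcabbacc => babcabbacc => bbcabbacc => bbbbacc => bbbbcc => bbbba => bbbb
  | caacbbabbbcb => acbbabbbcb => acbbbbbcb
  | caaabab => aabab => aabb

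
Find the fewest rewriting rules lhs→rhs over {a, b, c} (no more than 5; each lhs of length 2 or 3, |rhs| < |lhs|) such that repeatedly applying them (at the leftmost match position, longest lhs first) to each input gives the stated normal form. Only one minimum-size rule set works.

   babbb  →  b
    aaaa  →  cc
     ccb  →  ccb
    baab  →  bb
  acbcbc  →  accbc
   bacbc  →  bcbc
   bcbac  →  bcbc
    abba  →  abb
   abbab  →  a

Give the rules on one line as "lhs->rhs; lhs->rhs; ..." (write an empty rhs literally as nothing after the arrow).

aa->c; acb->ac; ba->b; bbb->

  | babbb => bbbb => b
  | aaaa => caa => cc
  | ccb
  | baab => bab => bb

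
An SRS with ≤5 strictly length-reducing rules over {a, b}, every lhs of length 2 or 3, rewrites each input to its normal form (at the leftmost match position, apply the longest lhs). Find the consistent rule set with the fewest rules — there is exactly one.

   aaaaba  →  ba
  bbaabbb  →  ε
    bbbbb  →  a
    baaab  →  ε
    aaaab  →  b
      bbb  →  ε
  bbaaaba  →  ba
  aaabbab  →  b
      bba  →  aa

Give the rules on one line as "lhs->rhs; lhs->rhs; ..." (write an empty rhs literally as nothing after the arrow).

ab->b; bab->; bb->a; bbb->

  | aaaaba => aaaba => aaba => aba => ba
  | bbaabbb => aaabbb => aabbb => abbb => bbb => ε
  | bbbbb => bb => a
  | baaab => baab => bab => ε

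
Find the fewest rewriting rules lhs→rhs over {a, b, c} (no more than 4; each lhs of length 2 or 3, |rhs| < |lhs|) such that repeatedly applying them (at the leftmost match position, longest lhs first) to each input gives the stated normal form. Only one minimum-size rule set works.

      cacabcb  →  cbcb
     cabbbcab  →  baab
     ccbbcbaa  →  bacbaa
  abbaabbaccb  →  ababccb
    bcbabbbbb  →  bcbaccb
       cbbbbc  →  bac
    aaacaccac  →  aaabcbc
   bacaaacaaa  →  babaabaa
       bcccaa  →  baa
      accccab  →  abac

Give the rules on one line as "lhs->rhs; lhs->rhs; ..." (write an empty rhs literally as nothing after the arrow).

  | cacabcb => bcabcb => bbbcb => cbcb
  | cabbbcab => bbbbcab => cbbcab => cccab => baab
  | ccbbcbaa => ccccbaa => bacbaa
  | abbaabbaccb => acaabbaccb => ababbaccb => abacaccb => ababccb

bb->c; ca->b; ccc->ba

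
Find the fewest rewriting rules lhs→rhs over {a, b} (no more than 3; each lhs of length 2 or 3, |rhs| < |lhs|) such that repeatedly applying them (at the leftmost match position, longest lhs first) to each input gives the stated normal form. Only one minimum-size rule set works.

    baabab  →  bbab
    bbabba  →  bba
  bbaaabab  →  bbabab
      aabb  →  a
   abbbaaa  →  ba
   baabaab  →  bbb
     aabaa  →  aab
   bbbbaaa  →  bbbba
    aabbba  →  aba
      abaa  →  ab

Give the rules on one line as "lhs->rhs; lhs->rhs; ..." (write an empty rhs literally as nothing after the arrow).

abb->; baa->b

  | baabab => bbab
  | bbabba => bba
  | bbaaabab => bbabab
  | aabb => a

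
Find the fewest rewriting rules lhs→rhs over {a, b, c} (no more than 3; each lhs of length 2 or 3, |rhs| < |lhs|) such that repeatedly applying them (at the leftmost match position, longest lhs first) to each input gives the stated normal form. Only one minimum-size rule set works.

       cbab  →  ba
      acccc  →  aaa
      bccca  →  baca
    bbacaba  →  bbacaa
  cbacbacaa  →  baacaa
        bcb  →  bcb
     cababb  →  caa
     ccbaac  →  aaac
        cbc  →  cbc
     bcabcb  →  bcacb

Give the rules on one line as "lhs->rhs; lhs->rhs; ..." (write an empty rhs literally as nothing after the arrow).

  | cbab => bab => ba
  | acccc => aacc => aaa
  | bccca => baca
  | bbacaba => bbacaa

ab->a; cba->ba; cc->a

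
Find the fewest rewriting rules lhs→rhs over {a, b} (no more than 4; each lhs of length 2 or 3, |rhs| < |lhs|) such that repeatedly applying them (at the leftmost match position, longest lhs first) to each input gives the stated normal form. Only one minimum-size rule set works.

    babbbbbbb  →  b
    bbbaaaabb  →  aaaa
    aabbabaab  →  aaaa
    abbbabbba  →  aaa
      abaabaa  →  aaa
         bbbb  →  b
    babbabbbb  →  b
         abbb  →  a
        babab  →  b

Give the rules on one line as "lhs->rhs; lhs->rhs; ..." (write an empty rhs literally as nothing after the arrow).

  | babbbbbbb => bbbbbbb => bbbbbb => bbbbb => bbbb => bbb => bb => b
  | bbbaaaabb => bbaaaabb => baaaabb => aaabb => aaaa
  | aabbabaab => aaaabaab => aaaaab => aaaa
  | abbbabbba => aababbba => aabbba => aaaba => aaa

ab->; abb->aa; ba->; bb->b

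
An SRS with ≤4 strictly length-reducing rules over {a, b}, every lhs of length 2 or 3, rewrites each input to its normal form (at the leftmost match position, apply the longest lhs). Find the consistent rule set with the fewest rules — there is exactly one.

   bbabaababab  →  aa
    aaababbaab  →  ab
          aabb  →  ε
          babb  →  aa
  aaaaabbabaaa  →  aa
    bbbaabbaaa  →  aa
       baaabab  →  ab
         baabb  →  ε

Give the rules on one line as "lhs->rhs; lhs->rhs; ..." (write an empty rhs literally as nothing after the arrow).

  | bbabaababab => aabaababab => abababab => bbabab => aabab => abb => aa
  | aaababbaab => babbaab => abbaab => aaaab => ab
  | aabb => aaa => ε
  | babb => abb => aa

aaa->; aba->b; ba->a; bb->a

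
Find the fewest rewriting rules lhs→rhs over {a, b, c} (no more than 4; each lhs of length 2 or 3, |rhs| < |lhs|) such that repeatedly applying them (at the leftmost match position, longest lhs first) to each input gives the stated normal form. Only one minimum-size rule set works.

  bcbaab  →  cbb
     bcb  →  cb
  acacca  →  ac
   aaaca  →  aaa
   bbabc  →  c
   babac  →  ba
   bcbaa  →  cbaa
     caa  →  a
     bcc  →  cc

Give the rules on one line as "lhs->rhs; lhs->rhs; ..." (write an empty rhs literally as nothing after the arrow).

  | bcbaab => cbaab => cbab => cbb
  | bcb => cb
  | acacca => acca => ac
  | aaaca => aaa

ab->b; bac->a; bc->c; ca->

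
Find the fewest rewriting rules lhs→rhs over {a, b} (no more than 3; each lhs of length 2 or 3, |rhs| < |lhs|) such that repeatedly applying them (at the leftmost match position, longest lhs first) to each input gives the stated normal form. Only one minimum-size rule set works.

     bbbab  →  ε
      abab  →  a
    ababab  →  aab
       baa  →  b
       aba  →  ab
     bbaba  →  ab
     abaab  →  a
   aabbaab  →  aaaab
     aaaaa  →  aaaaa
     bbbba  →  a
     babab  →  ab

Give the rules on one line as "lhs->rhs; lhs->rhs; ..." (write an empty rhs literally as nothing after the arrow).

  | bbbab => bab => bb => ε
  | abab => abb => a
  | ababab => abbab => aab
  | baa => ba => b

ba->b; bb->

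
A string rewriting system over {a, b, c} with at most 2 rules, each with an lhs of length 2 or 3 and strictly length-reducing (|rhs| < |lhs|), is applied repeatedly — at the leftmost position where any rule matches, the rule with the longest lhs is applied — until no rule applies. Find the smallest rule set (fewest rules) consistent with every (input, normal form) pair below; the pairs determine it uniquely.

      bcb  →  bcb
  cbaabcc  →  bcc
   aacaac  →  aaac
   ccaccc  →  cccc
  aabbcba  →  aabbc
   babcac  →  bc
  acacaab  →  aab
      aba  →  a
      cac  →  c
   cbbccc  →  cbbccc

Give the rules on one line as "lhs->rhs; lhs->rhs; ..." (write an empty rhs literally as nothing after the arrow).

ba->; ca->

  | bcb
  | cbaabcc => cabcc => bcc
  | aacaac => aaac
  | ccaccc => cccc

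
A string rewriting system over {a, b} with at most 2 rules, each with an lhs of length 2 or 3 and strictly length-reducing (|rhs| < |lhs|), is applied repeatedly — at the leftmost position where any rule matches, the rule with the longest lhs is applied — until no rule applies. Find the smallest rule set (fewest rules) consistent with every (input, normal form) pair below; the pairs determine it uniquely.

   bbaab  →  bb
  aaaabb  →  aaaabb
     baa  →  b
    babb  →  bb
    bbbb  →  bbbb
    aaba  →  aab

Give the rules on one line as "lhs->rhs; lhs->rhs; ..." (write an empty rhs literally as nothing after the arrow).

ba->b; bab->b

  | bbaab => bbab => bb
  | aaaabb
  | baa => ba => b
  | babb => bb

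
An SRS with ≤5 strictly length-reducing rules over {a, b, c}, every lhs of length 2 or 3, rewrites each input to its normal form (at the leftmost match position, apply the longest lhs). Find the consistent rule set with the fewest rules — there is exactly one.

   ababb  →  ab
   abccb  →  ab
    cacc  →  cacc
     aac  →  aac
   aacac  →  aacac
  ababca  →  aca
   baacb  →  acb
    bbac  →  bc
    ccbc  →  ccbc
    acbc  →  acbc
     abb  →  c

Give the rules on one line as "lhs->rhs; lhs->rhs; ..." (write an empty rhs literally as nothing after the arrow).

abb->c; ba->; bab->; bcc->

  | ababb => ab
  | abccb => ab
  | cacc
  | aac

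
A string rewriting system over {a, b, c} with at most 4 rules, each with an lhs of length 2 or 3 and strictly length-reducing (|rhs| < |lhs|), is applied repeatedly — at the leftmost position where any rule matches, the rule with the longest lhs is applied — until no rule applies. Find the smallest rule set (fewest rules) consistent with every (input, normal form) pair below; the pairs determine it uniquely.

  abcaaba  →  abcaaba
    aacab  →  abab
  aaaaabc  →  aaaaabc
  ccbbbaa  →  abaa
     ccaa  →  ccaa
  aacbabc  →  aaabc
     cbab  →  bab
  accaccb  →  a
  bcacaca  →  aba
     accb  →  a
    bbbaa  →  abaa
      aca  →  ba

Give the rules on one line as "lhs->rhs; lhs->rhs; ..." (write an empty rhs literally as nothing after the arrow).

ac->b; bb->a; cb->b

  | abcaaba
  | aacab => abab
  | aaaaabc
  | ccbbbaa => cbbbaa => bbbaa => abaa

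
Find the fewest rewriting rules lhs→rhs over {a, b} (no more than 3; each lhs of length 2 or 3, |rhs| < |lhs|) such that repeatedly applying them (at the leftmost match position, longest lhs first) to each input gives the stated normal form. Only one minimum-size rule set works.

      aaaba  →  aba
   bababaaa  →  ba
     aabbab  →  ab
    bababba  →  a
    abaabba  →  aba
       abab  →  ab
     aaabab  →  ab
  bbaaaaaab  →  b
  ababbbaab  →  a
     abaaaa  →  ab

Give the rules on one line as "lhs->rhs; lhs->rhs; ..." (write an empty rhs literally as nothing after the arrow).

aa->; bab->b; bb->

  | aaaba => aba
  | bababaaa => babaaa => baaa => ba
  | aabbab => bbab => ab
  | bababba => babba => bba => a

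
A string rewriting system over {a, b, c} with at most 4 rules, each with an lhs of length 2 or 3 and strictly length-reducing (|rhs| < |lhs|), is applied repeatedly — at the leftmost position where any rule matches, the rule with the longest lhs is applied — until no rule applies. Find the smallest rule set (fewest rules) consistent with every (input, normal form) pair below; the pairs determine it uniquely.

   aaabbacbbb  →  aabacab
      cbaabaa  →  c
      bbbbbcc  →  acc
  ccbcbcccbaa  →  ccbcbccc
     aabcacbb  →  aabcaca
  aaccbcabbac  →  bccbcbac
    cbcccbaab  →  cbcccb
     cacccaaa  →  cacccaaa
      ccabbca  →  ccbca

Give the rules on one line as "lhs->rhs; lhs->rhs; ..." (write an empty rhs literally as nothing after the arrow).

aac->bc; abb->b; baa->; bb->a

  | aaabbacbbb => aabacbbb => aabacab
  | cbaabaa => cbaa => c
  | bbbbbcc => abbbcc => bbcc => acc
  | ccbcbcccbaa => ccbcbccc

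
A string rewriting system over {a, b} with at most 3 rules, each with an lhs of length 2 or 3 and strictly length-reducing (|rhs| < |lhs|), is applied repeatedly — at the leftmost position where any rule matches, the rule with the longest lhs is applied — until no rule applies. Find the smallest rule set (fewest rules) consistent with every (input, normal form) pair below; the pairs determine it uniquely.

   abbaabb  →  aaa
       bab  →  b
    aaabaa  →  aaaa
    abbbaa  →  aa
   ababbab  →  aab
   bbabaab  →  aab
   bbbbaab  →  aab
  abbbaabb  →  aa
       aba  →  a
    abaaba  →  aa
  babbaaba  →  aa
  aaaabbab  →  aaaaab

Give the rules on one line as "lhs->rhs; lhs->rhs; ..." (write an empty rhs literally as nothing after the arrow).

ba->; bb->

  | abbaabb => aaabb => aaa
  | bab => b
  | aaabaa => aaaa
  | abbbaa => abaa => aa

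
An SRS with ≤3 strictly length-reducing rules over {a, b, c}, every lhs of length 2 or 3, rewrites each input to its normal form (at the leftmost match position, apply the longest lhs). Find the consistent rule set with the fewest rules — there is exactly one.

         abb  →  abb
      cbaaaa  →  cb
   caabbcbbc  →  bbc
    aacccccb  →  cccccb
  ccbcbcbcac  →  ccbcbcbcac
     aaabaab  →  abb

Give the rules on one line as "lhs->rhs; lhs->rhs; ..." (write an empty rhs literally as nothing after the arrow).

aa->; cbb->b

  | abb
  | cbaaaa => cbaa => cb
  | caabbcbbc => cbbcbbc => bcbbc => bbc
  | aacccccb => cccccb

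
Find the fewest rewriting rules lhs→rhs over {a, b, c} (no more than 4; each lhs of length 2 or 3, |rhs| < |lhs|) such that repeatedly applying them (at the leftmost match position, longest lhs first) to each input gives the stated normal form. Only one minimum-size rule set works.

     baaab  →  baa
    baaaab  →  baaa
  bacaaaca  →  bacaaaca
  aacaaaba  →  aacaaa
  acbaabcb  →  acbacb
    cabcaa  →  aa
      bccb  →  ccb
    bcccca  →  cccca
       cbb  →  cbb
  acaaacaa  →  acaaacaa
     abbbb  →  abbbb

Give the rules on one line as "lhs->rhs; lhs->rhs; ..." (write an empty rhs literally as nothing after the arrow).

  | baaab => baa
  | baaaab => baaa
  | bacaaaca
  | aacaaaba => aacaaa

aab->a; bc->c; cac->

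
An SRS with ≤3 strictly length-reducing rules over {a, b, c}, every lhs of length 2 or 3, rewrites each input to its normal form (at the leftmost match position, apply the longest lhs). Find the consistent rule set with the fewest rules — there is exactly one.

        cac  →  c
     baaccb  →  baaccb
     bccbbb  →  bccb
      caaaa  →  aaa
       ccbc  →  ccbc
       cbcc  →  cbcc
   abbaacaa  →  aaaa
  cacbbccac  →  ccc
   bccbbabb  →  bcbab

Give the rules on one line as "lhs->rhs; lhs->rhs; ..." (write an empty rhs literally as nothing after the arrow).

  | cac => c
  | baaccb
  | bccbbb => bccb
  | caaaa => aaa

bb->; ca->; cab->ba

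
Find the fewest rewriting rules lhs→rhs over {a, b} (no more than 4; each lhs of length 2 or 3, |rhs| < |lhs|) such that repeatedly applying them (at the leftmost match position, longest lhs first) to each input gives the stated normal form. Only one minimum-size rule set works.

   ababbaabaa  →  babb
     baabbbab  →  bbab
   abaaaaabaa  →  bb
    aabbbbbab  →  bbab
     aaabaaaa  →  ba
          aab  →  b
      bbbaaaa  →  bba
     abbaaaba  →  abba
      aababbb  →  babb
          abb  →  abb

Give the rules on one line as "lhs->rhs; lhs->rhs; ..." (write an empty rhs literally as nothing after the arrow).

aa->; aaa->; aba->ba; bbb->bb

  | ababbaabaa => babbaabaa => babbbaa => babbaa => babb
  | baabbbab => bbbbab => bbbab => bbab
  | abaaaaabaa => baaaaabaa => baabaa => bbaa => bb
  | aabbbbbab => bbbbbab => bbbbab => bbbab => bbab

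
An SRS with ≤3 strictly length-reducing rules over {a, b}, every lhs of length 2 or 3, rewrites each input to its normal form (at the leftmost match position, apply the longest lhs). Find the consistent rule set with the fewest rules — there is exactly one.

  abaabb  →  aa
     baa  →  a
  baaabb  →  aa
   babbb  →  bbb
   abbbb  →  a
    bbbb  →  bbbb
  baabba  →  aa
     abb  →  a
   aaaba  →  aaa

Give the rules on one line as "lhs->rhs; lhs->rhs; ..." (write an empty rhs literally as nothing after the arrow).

abb->a; ba->

  | abaabb => aabb => aa
  | baa => a
  | baaabb => aabb => aa
  | babbb => bbb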